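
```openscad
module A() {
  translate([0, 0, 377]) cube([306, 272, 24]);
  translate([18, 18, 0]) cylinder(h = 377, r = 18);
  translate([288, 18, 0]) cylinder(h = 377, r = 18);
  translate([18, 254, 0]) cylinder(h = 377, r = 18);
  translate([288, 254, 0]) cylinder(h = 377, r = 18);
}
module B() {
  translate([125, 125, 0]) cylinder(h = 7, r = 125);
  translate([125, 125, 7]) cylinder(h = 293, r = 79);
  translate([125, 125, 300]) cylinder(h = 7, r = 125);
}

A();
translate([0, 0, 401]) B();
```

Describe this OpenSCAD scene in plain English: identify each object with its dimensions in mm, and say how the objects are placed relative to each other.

A is a four-legged stool. The seat is 306×272 mm, 24 mm thick, top at z = 401 mm. It stands on four round legs, each 36 mm in diameter, from z = 0 to the seat underside, each leg's axis is inset half a diameter from the nearest pair of seat edges (so the leg's bounding box is flush with the corner).

B is a spool: two coaxial disc flanges of radius 125 mm and thickness 7 mm, joined by a core cylinder of radius 79 mm and height 293 mm. The lower flange rests on z = 0 and the three cylinders share a vertical axis.

The spool is on top of the stool.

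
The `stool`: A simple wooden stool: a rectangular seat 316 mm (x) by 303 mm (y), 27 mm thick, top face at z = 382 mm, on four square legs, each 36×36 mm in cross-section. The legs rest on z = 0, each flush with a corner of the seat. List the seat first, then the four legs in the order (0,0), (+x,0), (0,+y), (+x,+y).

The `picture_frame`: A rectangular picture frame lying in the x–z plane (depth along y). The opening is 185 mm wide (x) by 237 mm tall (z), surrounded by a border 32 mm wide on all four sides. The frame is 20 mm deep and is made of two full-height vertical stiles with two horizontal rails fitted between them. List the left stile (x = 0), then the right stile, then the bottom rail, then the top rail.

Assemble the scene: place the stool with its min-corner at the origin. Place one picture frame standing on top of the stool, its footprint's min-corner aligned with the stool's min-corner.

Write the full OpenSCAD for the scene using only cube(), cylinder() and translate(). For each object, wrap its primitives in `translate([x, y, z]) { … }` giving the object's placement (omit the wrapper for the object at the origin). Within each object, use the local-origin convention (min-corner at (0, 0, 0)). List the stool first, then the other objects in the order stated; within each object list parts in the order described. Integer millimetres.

translate([0, 0, 355]) cube([316, 303, 27]);
cube([36, 36, 355]);
translate([280, 0, 0]) cube([36, 36, 355]);
translate([0, 267, 0]) cube([36, 36, 355]);
translate([280, 267, 0]) cube([36, 36, 355]);
translate([0, 0, 382]) {
  cube([32, 20, 301]);
  translate([217, 0, 0]) cube([32, 20, 301]);
  translate([32, 0, 0]) cube([185, 20, 32]);
  translate([32, 0, 269]) cube([185, 20, 32]);
}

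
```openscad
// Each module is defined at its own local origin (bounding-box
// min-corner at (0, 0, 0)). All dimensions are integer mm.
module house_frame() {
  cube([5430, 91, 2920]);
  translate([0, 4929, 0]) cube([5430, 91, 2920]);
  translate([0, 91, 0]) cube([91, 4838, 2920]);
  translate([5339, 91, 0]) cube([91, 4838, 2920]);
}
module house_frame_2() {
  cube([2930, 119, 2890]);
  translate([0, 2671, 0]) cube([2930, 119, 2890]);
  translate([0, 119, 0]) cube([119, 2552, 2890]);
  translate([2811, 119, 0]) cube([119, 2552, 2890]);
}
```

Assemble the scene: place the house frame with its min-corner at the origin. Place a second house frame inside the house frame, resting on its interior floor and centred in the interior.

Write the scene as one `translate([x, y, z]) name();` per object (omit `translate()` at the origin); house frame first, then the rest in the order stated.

house_frame();
translate([1250, 1115, 0]) house_frame_2();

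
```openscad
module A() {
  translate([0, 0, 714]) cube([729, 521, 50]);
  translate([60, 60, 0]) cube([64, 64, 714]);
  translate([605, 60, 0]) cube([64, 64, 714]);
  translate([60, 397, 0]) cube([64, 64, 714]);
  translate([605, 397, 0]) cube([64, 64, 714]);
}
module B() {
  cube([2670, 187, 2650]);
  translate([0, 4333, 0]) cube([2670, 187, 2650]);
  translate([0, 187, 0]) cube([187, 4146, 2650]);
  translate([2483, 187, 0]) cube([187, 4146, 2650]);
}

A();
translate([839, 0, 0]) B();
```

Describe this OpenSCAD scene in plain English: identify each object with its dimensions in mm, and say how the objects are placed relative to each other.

A is a table: top 729 mm (x) × 521 mm (y), 50 mm thick, upper face at z = 764 mm, on four 64×64 mm square legs, each inset 60 mm from the nearest pair of top edges, running from z = 0 to the bottom of the top.

B is a box-shaped house frame (walls only): outside footprint 2670×4520 mm, wall height 2650 mm, wall thickness 187 mm. The two y-facing walls run the full x-width; the two x-facing walls fit between the inner faces of the y-facing walls.

The house frame is on the floor beside the table on its +x side.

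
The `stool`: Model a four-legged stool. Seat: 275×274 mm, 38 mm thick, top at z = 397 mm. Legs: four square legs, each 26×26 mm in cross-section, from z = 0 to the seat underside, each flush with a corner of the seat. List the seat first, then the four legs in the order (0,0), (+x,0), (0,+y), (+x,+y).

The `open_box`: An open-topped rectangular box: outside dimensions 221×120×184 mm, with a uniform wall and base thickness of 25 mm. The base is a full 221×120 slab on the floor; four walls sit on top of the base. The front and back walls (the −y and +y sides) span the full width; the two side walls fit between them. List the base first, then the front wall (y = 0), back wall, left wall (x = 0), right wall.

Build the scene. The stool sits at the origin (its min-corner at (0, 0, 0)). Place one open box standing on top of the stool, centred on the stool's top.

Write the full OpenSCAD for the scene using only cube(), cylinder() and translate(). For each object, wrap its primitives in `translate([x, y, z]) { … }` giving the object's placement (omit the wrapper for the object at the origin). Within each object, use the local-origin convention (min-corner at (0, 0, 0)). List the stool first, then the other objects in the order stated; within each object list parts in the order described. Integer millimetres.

translate([0, 0, 359]) cube([275, 274, 38]);
cube([26, 26, 359]);
translate([249, 0, 0]) cube([26, 26, 359]);
translate([0, 248, 0]) cube([26, 26, 359]);
translate([249, 248, 0]) cube([26, 26, 359]);
translate([27, 77, 397]) {
  cube([221, 120, 25]);
  translate([0, 0, 25]) cube([221, 25, 159]);
  translate([0, 95, 25]) cube([221, 25, 159]);
  translate([0, 25, 25]) cube([25, 70, 159]);
  translate([196, 25, 25]) cube([25, 70, 159]);
}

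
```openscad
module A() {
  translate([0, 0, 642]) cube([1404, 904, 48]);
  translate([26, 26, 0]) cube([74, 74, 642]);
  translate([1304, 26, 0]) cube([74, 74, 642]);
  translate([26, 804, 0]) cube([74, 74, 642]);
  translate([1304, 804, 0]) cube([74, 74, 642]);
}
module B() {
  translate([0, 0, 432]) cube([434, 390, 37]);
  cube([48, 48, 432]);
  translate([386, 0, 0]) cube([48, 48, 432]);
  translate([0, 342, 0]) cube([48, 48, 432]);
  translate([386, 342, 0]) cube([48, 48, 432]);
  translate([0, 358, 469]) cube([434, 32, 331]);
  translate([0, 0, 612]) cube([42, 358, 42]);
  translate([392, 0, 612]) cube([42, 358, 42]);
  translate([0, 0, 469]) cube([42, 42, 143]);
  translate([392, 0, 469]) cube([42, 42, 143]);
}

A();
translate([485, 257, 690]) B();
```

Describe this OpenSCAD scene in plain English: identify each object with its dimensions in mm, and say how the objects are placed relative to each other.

A is a table with a 1404×904 mm rectangular top, 48 mm thick, top surface at z = 690 mm, supported by four 74×74 mm square legs, each inset 26 mm from the nearest pair of top edges, running from the floor.

B is a chair: 434×390 mm seat, 37 mm thick, top at z = 469 mm, on four 48 mm square corner legs flush with the seat edges. A 32 mm thick backrest slab spans the full seat width, extending 331 mm above the seat top, its back face flush with the seat's +y edge. Two armrests of 42×42 mm section run along each side from the seat's front edge to the front of the backrest, top faces 185 mm above the seat top and outer faces flush with the seat's x-edges; a 42×42 mm post under the front of each armrest stands on the seat at the front corner.

The chair is on top of the table, centred.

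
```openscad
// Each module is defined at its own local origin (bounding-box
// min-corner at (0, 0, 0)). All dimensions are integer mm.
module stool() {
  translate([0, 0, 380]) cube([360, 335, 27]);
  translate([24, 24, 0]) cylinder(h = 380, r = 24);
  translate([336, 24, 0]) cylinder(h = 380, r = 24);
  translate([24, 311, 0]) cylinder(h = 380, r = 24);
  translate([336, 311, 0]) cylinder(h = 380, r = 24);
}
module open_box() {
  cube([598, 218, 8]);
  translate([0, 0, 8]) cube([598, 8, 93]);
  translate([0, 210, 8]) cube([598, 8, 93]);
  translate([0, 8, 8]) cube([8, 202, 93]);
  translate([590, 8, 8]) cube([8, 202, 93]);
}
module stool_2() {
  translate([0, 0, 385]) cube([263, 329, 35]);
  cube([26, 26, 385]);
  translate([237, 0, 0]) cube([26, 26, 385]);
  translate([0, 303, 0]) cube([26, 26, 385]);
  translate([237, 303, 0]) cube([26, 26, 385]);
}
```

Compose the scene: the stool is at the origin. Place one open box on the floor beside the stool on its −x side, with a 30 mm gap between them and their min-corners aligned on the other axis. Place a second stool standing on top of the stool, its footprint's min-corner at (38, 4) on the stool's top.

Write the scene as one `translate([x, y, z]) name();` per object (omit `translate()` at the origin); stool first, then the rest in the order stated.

stool();
translate([-628, 0, 0]) open_box();
translate([38, 4, 407]) stool_2();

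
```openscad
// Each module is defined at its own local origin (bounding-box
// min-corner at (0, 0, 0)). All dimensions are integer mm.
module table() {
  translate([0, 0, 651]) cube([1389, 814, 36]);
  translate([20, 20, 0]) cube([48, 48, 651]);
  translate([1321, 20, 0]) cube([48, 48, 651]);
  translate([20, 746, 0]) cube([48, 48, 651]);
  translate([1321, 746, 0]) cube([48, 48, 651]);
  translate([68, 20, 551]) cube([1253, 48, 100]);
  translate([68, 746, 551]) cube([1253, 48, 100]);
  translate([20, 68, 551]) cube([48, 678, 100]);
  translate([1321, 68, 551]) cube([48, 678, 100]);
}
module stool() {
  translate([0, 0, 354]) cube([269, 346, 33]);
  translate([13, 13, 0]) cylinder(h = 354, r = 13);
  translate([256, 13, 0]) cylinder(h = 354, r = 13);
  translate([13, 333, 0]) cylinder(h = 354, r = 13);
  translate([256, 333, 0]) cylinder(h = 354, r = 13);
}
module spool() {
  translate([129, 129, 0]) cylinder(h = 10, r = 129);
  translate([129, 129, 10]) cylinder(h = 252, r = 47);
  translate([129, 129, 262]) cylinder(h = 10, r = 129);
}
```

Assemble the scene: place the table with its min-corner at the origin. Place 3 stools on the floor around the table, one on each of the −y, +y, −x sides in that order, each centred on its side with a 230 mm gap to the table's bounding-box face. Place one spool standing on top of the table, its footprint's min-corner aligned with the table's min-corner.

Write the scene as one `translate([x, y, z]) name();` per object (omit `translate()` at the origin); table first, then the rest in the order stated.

table();
translate([560, -576, 0]) stool();
translate([560, 1044, 0]) stool();
translate([-499, 234, 0]) stool();
translate([0, 0, 687]) spool();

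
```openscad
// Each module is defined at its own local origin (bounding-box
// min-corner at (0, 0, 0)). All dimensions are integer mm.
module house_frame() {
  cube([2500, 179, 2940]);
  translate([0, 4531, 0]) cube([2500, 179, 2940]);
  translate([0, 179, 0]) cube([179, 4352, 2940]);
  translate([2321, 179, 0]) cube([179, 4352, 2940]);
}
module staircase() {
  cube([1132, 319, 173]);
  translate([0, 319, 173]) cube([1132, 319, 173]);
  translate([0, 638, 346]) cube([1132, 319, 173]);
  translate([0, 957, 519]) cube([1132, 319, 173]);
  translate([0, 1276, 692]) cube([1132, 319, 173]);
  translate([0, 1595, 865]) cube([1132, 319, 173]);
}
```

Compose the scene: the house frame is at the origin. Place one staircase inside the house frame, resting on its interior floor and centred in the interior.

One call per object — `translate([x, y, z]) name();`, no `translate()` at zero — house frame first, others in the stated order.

house_frame();
translate([684, 1398, 0]) staircase();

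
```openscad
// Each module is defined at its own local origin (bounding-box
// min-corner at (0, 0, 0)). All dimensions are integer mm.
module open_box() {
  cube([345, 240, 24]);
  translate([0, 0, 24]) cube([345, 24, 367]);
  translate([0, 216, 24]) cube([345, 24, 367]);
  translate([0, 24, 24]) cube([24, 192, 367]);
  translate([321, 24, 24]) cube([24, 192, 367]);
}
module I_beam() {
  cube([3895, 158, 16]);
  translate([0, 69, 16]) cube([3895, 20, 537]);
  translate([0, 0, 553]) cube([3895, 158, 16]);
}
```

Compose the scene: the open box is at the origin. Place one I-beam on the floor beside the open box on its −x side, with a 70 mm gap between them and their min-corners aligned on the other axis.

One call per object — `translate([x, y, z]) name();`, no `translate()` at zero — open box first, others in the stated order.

open_box();
translate([-3965, 0, 0]) I_beam();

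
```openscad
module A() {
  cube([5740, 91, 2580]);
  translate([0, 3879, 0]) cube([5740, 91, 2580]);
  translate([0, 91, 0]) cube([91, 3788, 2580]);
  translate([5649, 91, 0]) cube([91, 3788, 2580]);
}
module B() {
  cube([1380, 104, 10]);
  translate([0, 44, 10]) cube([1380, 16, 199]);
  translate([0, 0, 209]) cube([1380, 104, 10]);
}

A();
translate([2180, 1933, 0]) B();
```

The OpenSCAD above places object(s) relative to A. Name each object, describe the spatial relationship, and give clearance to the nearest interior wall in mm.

A is a house frame. B is an I-beam. The I-beam sits inside the house frame, centred. The clearance to the nearest interior wall is 1842 mm.

Clearances: x = 2089, y = 1842; minimum 1842 mm.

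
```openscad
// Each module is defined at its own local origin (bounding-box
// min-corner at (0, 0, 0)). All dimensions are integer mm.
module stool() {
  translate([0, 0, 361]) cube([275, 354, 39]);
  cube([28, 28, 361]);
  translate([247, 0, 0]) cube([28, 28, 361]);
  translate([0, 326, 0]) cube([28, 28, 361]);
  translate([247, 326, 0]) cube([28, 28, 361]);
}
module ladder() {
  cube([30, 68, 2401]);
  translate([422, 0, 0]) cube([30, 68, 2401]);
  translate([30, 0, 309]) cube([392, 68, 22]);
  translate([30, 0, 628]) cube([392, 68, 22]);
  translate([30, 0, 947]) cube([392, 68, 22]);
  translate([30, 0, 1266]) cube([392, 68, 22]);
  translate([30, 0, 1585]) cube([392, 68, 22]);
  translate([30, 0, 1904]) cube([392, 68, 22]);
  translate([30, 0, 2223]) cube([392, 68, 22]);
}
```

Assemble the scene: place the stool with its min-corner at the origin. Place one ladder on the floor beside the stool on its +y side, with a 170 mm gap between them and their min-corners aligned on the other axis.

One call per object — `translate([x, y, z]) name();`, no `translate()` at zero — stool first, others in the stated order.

stool();
translate([0, 524, 0]) ladder();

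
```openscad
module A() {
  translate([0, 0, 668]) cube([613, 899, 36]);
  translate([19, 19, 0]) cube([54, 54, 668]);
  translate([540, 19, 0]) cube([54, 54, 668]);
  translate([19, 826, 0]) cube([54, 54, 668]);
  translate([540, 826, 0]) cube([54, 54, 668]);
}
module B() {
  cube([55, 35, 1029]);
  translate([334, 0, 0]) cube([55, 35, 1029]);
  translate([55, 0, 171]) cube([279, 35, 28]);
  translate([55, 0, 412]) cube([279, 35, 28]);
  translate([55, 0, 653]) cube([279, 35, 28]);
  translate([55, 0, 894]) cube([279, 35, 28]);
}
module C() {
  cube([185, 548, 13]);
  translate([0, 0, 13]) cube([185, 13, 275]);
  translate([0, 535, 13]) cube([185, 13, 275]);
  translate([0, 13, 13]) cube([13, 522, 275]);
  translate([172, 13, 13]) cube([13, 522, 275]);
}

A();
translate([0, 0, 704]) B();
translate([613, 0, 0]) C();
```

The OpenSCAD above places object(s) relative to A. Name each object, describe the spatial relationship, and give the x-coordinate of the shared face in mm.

A is a table. B is a ladder. C is an open box. The ladder is on top of the table. The open box is against the table's +x side, with their −y faces flush. The x-coordinate of the shared face is 613 mm.

The table's +x face and the open box's −x face are both at x = 613 mm.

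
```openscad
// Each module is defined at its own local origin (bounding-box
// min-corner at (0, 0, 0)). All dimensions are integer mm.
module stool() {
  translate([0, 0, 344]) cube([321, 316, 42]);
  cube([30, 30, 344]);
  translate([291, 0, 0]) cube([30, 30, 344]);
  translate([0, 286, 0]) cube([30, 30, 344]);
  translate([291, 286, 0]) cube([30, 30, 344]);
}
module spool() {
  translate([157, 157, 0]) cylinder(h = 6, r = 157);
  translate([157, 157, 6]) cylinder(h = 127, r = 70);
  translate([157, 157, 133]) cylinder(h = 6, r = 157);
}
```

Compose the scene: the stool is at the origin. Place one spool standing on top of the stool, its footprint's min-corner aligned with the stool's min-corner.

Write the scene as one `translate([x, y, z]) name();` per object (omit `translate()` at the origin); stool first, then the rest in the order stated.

stool();
translate([0, 0, 386]) spool();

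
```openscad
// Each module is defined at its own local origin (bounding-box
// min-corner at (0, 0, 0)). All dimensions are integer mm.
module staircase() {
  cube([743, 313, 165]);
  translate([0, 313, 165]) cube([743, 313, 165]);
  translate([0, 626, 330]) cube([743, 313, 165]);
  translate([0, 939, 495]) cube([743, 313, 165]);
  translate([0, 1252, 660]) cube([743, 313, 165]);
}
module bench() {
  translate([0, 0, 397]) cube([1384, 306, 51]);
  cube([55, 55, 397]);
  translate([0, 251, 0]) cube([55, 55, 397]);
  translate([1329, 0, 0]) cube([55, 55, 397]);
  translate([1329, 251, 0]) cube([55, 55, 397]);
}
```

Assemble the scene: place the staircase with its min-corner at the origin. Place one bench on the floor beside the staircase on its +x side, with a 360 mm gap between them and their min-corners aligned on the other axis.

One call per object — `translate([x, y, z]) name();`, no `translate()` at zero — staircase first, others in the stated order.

staircase();
translate([1103, 0, 0]) bench();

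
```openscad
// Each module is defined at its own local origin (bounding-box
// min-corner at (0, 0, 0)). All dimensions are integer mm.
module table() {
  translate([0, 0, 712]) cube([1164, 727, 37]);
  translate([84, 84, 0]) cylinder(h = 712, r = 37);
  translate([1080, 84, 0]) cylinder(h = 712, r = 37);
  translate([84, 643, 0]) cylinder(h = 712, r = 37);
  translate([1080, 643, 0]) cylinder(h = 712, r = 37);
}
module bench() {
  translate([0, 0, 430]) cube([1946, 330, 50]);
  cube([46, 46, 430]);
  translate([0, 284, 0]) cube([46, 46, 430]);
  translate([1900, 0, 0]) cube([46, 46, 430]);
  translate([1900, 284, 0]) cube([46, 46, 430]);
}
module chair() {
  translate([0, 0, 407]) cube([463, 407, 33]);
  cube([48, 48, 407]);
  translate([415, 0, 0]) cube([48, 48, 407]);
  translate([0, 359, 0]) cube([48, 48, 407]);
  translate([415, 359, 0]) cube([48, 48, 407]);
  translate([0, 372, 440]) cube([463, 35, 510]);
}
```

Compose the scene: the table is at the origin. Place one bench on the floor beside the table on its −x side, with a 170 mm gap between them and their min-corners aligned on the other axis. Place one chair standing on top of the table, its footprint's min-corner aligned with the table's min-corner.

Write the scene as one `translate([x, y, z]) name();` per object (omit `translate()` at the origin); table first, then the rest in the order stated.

table();
translate([-2116, 0, 0]) bench();
translate([0, 0, 749]) chair();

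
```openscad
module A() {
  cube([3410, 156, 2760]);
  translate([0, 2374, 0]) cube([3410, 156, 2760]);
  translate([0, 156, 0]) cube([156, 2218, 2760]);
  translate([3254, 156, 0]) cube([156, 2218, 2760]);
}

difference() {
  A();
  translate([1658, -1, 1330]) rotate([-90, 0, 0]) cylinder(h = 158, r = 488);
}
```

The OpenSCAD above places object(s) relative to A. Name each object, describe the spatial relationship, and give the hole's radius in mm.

The subtracted cylinder has r = 488 mm.

A is a house frame. The house frame has a circular hole through its front wall. The hole's radius is 488 mm.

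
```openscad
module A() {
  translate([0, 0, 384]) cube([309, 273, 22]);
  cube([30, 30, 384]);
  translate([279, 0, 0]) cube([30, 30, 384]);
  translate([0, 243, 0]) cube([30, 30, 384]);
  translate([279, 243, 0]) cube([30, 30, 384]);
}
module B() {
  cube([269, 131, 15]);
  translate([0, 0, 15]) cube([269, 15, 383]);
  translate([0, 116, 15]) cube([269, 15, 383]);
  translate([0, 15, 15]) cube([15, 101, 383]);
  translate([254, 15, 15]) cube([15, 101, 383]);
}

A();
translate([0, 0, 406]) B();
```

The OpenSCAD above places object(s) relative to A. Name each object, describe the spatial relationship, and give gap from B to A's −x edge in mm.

The open box's min-x is at 0; the stool's min-x is 0; gap = 0 mm.

A is a stool. B is an open box. The open box is on top of the stool. The gap from the open box to the stool's −x edge is 0 mm.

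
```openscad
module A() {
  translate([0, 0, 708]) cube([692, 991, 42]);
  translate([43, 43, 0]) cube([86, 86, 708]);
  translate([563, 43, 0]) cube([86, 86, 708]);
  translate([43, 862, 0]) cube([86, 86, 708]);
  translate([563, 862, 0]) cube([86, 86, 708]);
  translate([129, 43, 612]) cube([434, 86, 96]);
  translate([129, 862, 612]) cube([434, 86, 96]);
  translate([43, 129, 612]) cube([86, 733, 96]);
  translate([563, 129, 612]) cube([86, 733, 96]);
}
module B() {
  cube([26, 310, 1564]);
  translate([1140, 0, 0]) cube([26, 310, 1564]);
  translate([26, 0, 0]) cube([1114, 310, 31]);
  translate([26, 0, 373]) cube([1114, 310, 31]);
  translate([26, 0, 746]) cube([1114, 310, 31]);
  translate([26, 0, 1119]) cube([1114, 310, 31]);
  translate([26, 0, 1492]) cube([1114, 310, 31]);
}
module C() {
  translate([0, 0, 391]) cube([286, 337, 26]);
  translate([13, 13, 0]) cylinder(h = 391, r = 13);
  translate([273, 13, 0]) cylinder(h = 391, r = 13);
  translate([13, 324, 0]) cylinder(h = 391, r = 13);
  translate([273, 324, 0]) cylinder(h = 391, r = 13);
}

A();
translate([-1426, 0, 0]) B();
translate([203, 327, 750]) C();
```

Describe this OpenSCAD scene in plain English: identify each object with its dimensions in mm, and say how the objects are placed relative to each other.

A is a table with a 692×991 mm rectangular top, 42 mm thick, top surface at z = 750 mm, supported by four 86×86 mm square legs, each inset 43 mm from the nearest pair of top edges, running from the floor. Four apron rails, 86 mm thick and 96 mm tall, run between adjacent legs with their top edges flush with the underside of the top and their outer faces flush with the legs' outer faces.

B is an open bookshelf. Two side panels, each 26 mm thick, 310 mm deep and 1564 mm tall, stand 1166 mm apart (outside-to-outside). Between them sit 5 shelves, each 31 mm thick and 310 mm deep, spanning the full gap between the sides. The bottom shelf rests on the floor (its underside at z = 0) and the clear gap between one shelf's top and the next shelf's underside is 342 mm.

C is a four-legged stool. The seat is a 286×337×26 mm slab whose top surface is at z = 417 mm; four round legs, each 26 mm in diameter, run from the floor (z = 0) to the underside of the seat, each leg's axis is inset half a diameter from the nearest pair of seat edges (so the leg's bounding box is flush with the corner).

The bookshelf is on the floor beside the table on its −x side. The stool is on top of the table, centred.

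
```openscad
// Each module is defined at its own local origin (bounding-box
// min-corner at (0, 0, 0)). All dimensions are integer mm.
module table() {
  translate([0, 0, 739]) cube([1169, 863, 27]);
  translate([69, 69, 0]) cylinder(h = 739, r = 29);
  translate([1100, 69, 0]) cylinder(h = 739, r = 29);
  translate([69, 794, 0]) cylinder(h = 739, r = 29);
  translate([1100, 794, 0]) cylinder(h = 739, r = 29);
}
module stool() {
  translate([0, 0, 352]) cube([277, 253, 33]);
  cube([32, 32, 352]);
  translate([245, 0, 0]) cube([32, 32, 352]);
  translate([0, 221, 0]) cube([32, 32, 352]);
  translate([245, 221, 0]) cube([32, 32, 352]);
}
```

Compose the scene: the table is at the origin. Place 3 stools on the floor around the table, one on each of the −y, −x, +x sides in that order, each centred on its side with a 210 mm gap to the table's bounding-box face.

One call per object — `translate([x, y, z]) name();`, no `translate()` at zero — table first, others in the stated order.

table();
translate([446, -463, 0]) stool();
translate([-487, 305, 0]) stool();
translate([1379, 305, 0]) stool();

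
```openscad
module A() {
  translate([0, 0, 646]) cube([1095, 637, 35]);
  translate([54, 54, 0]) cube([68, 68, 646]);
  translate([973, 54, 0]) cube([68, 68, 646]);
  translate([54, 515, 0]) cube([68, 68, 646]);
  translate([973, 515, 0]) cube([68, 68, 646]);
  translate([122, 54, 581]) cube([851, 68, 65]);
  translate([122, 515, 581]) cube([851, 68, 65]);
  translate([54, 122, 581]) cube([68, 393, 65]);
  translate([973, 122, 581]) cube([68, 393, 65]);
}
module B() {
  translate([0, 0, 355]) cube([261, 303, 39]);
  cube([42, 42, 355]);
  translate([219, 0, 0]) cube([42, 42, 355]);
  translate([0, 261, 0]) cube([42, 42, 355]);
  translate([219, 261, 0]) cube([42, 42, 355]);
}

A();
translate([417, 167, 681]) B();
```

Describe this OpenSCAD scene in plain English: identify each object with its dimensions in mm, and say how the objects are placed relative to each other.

A is a table with a 1095×637 mm rectangular top, 35 mm thick, top surface at z = 681 mm, supported by four 68×68 mm square legs, each inset 54 mm from the nearest pair of top edges, running from the floor. Four apron rails, 68 mm thick and 65 mm tall, run between adjacent legs with their top edges flush with the underside of the top and their outer faces flush with the legs' outer faces.

B is a four-legged stool. The seat is 261×303 mm, 39 mm thick, top at z = 394 mm. It stands on four square legs, each 42×42 mm in cross-section, from z = 0 to the seat underside, each flush with a corner of the seat.

The stool is on top of the table, centred.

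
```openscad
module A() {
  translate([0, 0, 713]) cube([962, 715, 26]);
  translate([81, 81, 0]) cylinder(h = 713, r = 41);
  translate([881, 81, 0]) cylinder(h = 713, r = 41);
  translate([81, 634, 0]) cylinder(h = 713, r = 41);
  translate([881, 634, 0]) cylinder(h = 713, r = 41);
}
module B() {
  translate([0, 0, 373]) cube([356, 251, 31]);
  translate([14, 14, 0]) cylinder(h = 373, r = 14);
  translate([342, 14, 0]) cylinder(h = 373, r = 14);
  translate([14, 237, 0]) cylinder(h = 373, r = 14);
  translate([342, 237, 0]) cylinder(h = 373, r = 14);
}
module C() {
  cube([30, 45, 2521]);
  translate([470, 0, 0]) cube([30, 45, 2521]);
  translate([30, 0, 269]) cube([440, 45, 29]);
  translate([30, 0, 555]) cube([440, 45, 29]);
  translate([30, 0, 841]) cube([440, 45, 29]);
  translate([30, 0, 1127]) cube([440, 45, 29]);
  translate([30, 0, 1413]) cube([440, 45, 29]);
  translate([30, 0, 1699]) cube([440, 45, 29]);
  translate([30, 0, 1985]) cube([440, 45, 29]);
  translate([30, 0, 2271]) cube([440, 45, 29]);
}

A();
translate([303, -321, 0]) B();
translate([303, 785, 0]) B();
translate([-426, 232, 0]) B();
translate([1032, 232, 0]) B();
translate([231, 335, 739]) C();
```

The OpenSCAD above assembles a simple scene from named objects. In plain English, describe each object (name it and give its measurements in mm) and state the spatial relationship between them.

A is a table with a 962×715 mm rectangular top, 26 mm thick, top surface at z = 739 mm, supported by four round legs of 82 mm diameter, each leg's bounding box inset 40 mm from the nearest pair of top edges, running from the floor.

B is a four-legged stool. The seat is 356×251 mm, 31 mm thick, top at z = 404 mm. It stands on four round legs, each 28 mm in diameter, from z = 0 to the seat underside, each leg's axis is inset half a diameter from the nearest pair of seat edges (so the leg's bounding box is flush with the corner).

C is a wooden ladder with two side rails of 30×45 mm section and 2521 mm height, set 500 mm apart overall. Between them run 8 rectangular rungs (45 mm deep, 29 mm thick), front faces flush with the rails' −y face. The bottom of the first rung is 269 mm above the floor and each subsequent rung is 286 mm higher than the one below.

Four stools sit around the table at the −y, +y, −x, +x sides. The ladder is on top of the table, centred.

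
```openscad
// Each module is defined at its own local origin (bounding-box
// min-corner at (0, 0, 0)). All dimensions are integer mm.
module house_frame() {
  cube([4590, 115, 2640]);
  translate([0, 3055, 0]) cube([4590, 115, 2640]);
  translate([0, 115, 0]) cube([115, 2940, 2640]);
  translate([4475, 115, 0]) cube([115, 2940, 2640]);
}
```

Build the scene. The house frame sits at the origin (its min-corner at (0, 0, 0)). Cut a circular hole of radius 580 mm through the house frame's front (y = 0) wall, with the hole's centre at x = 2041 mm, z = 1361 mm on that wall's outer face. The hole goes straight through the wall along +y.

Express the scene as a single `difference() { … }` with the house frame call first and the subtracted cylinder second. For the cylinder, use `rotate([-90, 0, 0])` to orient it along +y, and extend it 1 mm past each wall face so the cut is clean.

difference() {
  house_frame();
  translate([2041, -1, 1361]) rotate([-90, 0, 0]) cylinder(h = 117, r = 580);
}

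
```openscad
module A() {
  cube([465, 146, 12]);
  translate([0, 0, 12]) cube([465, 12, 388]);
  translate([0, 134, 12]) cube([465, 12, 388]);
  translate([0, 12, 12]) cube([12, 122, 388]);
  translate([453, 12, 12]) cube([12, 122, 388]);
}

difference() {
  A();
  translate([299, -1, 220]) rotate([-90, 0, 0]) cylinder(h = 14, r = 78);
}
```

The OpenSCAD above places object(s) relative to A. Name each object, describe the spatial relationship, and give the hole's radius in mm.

A is an open box. The open box has a circular hole through its front wall. The hole's radius is 78 mm.

The subtracted cylinder has r = 78 mm.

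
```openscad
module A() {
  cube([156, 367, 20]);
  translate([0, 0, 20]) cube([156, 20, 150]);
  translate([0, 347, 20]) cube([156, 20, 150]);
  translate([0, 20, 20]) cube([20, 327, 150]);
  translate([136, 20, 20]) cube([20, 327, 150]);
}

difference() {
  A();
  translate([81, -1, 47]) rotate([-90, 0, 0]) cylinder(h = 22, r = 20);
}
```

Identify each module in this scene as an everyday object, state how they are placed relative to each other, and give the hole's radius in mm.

The subtracted cylinder has r = 20 mm.

A is an open box. The open box has a circular hole through its front wall. The hole's radius is 20 mm.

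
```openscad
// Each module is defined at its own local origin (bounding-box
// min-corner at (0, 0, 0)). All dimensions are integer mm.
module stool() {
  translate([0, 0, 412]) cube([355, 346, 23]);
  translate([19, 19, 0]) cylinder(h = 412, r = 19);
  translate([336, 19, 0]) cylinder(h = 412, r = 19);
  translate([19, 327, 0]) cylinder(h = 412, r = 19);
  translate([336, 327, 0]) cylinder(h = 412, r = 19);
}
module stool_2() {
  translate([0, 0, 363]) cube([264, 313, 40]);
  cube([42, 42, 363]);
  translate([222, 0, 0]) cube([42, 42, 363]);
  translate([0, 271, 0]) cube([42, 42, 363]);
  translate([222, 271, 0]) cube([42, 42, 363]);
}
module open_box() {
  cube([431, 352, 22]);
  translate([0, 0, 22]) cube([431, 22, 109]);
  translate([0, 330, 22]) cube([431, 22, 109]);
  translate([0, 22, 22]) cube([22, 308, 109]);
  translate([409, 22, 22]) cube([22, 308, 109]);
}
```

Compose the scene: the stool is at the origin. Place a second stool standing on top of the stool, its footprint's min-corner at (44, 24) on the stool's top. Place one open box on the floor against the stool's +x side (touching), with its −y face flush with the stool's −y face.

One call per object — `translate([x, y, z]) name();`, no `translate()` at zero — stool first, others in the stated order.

stool();
translate([44, 24, 435]) stool_2();
translate([355, 0, 0]) open_box();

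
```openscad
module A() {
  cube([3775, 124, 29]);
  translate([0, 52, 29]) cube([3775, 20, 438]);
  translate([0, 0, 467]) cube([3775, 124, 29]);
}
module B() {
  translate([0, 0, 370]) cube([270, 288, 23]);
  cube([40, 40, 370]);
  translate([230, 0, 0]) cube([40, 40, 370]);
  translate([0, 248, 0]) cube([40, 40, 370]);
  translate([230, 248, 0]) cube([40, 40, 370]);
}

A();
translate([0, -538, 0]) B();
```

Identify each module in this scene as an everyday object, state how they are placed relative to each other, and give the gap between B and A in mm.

A is an I-beam. B is a stool. The stool is on the floor beside the I-beam on its −y side. The gap between the stool and the I-beam is 250 mm.

The stool's nearest face is 250 mm from the I-beam's −y face.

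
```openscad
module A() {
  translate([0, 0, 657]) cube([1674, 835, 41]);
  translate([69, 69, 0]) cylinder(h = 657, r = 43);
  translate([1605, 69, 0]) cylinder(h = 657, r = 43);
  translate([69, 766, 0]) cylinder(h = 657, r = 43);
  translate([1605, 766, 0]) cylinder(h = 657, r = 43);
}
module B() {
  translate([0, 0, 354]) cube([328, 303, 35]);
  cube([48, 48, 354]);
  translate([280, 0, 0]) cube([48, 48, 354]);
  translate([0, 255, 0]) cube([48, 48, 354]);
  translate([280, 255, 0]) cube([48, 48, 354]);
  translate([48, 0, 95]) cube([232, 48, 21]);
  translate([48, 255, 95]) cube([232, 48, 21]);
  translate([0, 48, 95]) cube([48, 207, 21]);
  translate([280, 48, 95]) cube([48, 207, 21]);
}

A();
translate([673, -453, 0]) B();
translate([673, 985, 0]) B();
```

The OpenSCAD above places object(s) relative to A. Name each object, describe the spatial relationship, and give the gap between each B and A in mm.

Each stool's nearest face is 150 mm from the table's bounding box.

A is a table. B is a stool. Two stools sit around the table at the −y, +y sides. The gap between each stool and the table is 150 mm.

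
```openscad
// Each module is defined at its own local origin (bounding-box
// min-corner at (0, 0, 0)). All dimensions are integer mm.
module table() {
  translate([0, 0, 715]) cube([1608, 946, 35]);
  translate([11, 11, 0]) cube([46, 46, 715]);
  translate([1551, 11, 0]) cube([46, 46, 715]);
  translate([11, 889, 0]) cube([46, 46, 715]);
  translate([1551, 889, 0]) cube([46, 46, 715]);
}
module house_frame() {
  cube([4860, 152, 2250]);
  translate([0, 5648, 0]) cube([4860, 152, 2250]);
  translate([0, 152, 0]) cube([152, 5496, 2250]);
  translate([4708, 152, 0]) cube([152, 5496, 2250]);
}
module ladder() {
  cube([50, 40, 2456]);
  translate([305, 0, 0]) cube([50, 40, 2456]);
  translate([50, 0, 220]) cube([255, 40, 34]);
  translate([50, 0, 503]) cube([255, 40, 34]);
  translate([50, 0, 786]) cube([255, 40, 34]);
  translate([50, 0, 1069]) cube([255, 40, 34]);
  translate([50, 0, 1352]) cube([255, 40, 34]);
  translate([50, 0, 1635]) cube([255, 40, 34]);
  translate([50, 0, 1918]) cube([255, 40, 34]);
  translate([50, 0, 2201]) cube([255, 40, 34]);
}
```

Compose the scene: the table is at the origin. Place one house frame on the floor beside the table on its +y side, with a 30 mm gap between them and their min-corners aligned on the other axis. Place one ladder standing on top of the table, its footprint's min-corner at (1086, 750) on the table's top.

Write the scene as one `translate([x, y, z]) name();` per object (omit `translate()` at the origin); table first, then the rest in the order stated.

table();
translate([0, 976, 0]) house_frame();
translate([1086, 750, 750]) ladder();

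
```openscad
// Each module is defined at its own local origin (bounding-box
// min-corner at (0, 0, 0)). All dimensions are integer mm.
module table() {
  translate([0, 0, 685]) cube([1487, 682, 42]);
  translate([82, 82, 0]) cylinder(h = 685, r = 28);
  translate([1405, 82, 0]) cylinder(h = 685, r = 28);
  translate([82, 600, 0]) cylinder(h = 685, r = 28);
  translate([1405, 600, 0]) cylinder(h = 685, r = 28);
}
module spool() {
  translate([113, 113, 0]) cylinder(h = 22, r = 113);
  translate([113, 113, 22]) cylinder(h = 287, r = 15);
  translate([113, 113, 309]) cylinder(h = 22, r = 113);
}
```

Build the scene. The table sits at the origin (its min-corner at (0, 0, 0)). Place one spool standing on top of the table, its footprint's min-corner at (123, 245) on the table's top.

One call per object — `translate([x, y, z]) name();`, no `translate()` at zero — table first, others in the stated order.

table();
translate([123, 245, 727]) spool();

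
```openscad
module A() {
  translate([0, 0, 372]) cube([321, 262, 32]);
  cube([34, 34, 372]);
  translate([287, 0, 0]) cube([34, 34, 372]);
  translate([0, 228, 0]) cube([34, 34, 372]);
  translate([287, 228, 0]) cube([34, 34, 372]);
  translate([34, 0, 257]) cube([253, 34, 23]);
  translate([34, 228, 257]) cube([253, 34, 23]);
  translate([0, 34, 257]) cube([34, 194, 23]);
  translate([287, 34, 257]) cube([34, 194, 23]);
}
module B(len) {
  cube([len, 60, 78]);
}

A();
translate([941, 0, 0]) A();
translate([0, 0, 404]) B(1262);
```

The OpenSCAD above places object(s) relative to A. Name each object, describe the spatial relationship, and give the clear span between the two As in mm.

A is a stool. B is a beam. A beam spans the tops of two stools. The clear span between the two stools is 620 mm.

Second stool starts at x = 941; first ends at x = 321; clear span = 941 − 321 = 620 mm.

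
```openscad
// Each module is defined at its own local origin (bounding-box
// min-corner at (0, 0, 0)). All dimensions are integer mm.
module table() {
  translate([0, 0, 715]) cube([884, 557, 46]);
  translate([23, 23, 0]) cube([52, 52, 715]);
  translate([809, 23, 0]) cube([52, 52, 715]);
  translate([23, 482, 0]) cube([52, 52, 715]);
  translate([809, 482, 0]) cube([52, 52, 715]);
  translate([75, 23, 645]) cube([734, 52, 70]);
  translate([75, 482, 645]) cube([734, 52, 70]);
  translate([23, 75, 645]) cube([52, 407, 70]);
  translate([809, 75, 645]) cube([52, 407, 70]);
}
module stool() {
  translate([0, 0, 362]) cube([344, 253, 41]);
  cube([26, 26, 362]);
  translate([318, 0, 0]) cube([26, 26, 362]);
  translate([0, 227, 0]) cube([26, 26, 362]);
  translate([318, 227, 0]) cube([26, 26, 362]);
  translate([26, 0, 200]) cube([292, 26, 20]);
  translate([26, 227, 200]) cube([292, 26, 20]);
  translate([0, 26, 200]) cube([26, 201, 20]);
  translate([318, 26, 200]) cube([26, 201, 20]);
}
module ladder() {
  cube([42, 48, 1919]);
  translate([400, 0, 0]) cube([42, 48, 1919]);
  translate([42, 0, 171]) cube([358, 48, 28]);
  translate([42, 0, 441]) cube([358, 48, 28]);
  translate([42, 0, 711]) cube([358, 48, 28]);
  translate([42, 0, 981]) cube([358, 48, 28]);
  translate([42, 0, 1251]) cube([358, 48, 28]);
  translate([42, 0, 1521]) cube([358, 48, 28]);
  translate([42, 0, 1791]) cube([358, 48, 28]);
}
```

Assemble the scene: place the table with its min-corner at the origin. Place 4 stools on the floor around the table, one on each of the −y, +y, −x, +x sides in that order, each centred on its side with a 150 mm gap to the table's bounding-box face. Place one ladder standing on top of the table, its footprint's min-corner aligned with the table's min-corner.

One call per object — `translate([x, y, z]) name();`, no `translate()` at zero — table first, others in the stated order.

table();
translate([270, -403, 0]) stool();
translate([270, 707, 0]) stool();
translate([-494, 152, 0]) stool();
translate([1034, 152, 0]) stool();
translate([0, 0, 761]) ladder();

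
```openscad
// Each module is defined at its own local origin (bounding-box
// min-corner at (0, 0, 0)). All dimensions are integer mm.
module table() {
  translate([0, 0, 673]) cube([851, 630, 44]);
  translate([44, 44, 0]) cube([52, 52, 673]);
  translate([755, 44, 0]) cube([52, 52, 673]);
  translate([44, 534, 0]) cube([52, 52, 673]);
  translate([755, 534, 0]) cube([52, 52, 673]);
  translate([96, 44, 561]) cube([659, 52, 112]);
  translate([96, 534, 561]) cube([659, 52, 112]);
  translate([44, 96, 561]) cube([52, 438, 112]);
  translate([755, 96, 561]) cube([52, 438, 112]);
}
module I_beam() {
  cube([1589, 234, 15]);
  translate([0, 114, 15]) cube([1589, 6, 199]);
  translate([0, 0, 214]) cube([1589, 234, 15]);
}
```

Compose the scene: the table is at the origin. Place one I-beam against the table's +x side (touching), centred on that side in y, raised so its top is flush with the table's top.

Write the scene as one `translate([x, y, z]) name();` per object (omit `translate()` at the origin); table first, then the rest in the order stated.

table();
translate([851, 198, 488]) I_beam();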